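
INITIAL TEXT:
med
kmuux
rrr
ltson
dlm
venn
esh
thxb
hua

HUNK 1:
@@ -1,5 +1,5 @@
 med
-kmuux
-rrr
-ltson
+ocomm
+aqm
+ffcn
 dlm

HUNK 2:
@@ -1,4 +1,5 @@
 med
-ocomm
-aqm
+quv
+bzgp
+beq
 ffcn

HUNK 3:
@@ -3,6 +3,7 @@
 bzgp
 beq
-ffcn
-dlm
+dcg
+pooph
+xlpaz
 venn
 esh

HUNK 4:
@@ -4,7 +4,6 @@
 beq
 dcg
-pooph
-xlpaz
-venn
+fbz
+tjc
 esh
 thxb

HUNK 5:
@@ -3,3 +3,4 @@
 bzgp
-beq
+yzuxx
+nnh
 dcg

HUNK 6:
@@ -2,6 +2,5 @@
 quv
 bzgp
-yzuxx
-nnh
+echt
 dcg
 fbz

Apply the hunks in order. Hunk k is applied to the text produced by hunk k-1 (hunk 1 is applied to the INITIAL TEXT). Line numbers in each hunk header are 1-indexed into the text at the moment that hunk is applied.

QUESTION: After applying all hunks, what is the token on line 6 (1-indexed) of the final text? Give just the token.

Hunk 1: at line 1 remove [kmuux,rrr,ltson] add [ocomm,aqm,ffcn] -> 9 lines: med ocomm aqm ffcn dlm venn esh thxb hua
Hunk 2: at line 1 remove [ocomm,aqm] add [quv,bzgp,beq] -> 10 lines: med quv bzgp beq ffcn dlm venn esh thxb hua
Hunk 3: at line 3 remove [ffcn,dlm] add [dcg,pooph,xlpaz] -> 11 lines: med quv bzgp beq dcg pooph xlpaz venn esh thxb hua
Hunk 4: at line 4 remove [pooph,xlpaz,venn] add [fbz,tjc] -> 10 lines: med quv bzgp beq dcg fbz tjc esh thxb hua
Hunk 5: at line 3 remove [beq] add [yzuxx,nnh] -> 11 lines: med quv bzgp yzuxx nnh dcg fbz tjc esh thxb hua
Hunk 6: at line 2 remove [yzuxx,nnh] add [echt] -> 10 lines: med quv bzgp echt dcg fbz tjc esh thxb hua
Final line 6: fbz

Answer: fbz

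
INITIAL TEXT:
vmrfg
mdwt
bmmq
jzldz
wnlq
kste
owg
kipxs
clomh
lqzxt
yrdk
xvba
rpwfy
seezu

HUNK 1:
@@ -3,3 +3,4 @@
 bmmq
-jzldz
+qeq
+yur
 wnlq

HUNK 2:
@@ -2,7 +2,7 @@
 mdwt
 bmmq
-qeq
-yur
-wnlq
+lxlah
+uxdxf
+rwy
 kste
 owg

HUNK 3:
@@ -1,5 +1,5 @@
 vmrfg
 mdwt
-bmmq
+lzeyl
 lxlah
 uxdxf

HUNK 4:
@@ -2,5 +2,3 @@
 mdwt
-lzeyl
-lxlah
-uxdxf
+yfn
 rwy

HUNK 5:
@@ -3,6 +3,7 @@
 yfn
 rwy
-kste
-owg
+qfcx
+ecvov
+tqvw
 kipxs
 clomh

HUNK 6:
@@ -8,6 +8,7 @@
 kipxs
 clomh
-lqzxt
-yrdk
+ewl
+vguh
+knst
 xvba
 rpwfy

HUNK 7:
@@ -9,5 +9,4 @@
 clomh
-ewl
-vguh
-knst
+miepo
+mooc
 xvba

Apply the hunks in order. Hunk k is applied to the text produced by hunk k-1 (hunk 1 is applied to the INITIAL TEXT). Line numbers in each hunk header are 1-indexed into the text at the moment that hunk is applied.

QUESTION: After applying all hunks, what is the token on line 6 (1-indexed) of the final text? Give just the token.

Answer: ecvov

Derivation:
Hunk 1: at line 3 remove [jzldz] add [qeq,yur] -> 15 lines: vmrfg mdwt bmmq qeq yur wnlq kste owg kipxs clomh lqzxt yrdk xvba rpwfy seezu
Hunk 2: at line 2 remove [qeq,yur,wnlq] add [lxlah,uxdxf,rwy] -> 15 lines: vmrfg mdwt bmmq lxlah uxdxf rwy kste owg kipxs clomh lqzxt yrdk xvba rpwfy seezu
Hunk 3: at line 1 remove [bmmq] add [lzeyl] -> 15 lines: vmrfg mdwt lzeyl lxlah uxdxf rwy kste owg kipxs clomh lqzxt yrdk xvba rpwfy seezu
Hunk 4: at line 2 remove [lzeyl,lxlah,uxdxf] add [yfn] -> 13 lines: vmrfg mdwt yfn rwy kste owg kipxs clomh lqzxt yrdk xvba rpwfy seezu
Hunk 5: at line 3 remove [kste,owg] add [qfcx,ecvov,tqvw] -> 14 lines: vmrfg mdwt yfn rwy qfcx ecvov tqvw kipxs clomh lqzxt yrdk xvba rpwfy seezu
Hunk 6: at line 8 remove [lqzxt,yrdk] add [ewl,vguh,knst] -> 15 lines: vmrfg mdwt yfn rwy qfcx ecvov tqvw kipxs clomh ewl vguh knst xvba rpwfy seezu
Hunk 7: at line 9 remove [ewl,vguh,knst] add [miepo,mooc] -> 14 lines: vmrfg mdwt yfn rwy qfcx ecvov tqvw kipxs clomh miepo mooc xvba rpwfy seezu
Final line 6: ecvov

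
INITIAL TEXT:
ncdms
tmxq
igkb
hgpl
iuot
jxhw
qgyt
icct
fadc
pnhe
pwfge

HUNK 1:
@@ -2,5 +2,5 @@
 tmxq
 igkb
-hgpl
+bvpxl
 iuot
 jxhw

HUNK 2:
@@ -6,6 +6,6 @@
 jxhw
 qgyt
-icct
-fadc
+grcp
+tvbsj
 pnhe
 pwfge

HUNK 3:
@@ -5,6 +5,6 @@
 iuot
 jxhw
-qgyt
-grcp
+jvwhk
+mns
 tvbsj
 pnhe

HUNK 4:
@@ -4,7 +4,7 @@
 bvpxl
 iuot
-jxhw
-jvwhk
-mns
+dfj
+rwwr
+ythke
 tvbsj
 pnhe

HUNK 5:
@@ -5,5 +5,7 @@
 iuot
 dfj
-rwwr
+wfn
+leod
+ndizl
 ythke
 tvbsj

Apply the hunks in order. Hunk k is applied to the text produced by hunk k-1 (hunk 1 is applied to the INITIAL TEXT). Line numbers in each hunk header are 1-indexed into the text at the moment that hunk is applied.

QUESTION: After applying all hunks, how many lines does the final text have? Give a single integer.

Answer: 13

Derivation:
Hunk 1: at line 2 remove [hgpl] add [bvpxl] -> 11 lines: ncdms tmxq igkb bvpxl iuot jxhw qgyt icct fadc pnhe pwfge
Hunk 2: at line 6 remove [icct,fadc] add [grcp,tvbsj] -> 11 lines: ncdms tmxq igkb bvpxl iuot jxhw qgyt grcp tvbsj pnhe pwfge
Hunk 3: at line 5 remove [qgyt,grcp] add [jvwhk,mns] -> 11 lines: ncdms tmxq igkb bvpxl iuot jxhw jvwhk mns tvbsj pnhe pwfge
Hunk 4: at line 4 remove [jxhw,jvwhk,mns] add [dfj,rwwr,ythke] -> 11 lines: ncdms tmxq igkb bvpxl iuot dfj rwwr ythke tvbsj pnhe pwfge
Hunk 5: at line 5 remove [rwwr] add [wfn,leod,ndizl] -> 13 lines: ncdms tmxq igkb bvpxl iuot dfj wfn leod ndizl ythke tvbsj pnhe pwfge
Final line count: 13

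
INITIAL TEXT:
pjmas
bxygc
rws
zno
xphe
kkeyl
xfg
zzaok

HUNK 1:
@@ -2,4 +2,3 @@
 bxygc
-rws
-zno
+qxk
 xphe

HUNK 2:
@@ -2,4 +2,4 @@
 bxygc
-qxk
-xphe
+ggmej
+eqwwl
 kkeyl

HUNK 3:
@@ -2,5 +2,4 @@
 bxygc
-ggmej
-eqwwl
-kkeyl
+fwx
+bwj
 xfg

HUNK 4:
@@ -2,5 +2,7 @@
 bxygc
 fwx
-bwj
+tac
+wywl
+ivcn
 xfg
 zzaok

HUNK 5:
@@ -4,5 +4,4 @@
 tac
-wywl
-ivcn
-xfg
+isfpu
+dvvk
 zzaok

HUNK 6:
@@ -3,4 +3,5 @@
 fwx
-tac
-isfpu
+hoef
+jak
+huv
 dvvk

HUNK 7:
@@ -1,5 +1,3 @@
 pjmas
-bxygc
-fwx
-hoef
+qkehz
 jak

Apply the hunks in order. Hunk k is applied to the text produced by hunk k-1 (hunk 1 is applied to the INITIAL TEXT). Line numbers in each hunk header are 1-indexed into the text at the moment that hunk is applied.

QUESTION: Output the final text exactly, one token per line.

Answer: pjmas
qkehz
jak
huv
dvvk
zzaok

Derivation:
Hunk 1: at line 2 remove [rws,zno] add [qxk] -> 7 lines: pjmas bxygc qxk xphe kkeyl xfg zzaok
Hunk 2: at line 2 remove [qxk,xphe] add [ggmej,eqwwl] -> 7 lines: pjmas bxygc ggmej eqwwl kkeyl xfg zzaok
Hunk 3: at line 2 remove [ggmej,eqwwl,kkeyl] add [fwx,bwj] -> 6 lines: pjmas bxygc fwx bwj xfg zzaok
Hunk 4: at line 2 remove [bwj] add [tac,wywl,ivcn] -> 8 lines: pjmas bxygc fwx tac wywl ivcn xfg zzaok
Hunk 5: at line 4 remove [wywl,ivcn,xfg] add [isfpu,dvvk] -> 7 lines: pjmas bxygc fwx tac isfpu dvvk zzaok
Hunk 6: at line 3 remove [tac,isfpu] add [hoef,jak,huv] -> 8 lines: pjmas bxygc fwx hoef jak huv dvvk zzaok
Hunk 7: at line 1 remove [bxygc,fwx,hoef] add [qkehz] -> 6 lines: pjmas qkehz jak huv dvvk zzaok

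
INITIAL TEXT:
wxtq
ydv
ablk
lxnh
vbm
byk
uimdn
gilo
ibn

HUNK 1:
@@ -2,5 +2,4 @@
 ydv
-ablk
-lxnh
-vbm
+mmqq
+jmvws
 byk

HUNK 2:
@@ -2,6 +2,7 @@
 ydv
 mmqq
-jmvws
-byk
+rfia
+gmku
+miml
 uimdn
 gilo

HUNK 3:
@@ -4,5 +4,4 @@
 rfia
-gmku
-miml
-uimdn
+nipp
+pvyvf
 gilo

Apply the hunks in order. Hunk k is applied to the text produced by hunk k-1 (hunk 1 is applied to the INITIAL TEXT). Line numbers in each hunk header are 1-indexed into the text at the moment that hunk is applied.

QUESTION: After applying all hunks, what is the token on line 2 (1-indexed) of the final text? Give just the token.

Hunk 1: at line 2 remove [ablk,lxnh,vbm] add [mmqq,jmvws] -> 8 lines: wxtq ydv mmqq jmvws byk uimdn gilo ibn
Hunk 2: at line 2 remove [jmvws,byk] add [rfia,gmku,miml] -> 9 lines: wxtq ydv mmqq rfia gmku miml uimdn gilo ibn
Hunk 3: at line 4 remove [gmku,miml,uimdn] add [nipp,pvyvf] -> 8 lines: wxtq ydv mmqq rfia nipp pvyvf gilo ibn
Final line 2: ydv

Answer: ydv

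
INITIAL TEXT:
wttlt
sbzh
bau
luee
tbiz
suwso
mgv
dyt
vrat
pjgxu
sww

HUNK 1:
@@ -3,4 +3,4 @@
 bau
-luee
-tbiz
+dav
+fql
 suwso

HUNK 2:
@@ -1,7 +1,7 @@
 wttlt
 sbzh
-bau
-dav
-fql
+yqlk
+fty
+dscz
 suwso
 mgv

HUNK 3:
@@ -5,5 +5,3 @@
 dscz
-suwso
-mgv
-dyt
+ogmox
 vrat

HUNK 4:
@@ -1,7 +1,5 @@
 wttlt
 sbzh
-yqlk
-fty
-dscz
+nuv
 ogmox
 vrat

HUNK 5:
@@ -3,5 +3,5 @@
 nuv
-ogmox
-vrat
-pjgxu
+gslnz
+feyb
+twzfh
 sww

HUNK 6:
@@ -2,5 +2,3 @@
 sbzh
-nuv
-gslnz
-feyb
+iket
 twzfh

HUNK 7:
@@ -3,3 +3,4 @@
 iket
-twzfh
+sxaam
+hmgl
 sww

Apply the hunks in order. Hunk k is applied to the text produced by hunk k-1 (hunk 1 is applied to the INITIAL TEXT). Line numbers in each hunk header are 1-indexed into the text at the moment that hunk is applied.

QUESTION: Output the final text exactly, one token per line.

Hunk 1: at line 3 remove [luee,tbiz] add [dav,fql] -> 11 lines: wttlt sbzh bau dav fql suwso mgv dyt vrat pjgxu sww
Hunk 2: at line 1 remove [bau,dav,fql] add [yqlk,fty,dscz] -> 11 lines: wttlt sbzh yqlk fty dscz suwso mgv dyt vrat pjgxu sww
Hunk 3: at line 5 remove [suwso,mgv,dyt] add [ogmox] -> 9 lines: wttlt sbzh yqlk fty dscz ogmox vrat pjgxu sww
Hunk 4: at line 1 remove [yqlk,fty,dscz] add [nuv] -> 7 lines: wttlt sbzh nuv ogmox vrat pjgxu sww
Hunk 5: at line 3 remove [ogmox,vrat,pjgxu] add [gslnz,feyb,twzfh] -> 7 lines: wttlt sbzh nuv gslnz feyb twzfh sww
Hunk 6: at line 2 remove [nuv,gslnz,feyb] add [iket] -> 5 lines: wttlt sbzh iket twzfh sww
Hunk 7: at line 3 remove [twzfh] add [sxaam,hmgl] -> 6 lines: wttlt sbzh iket sxaam hmgl sww

Answer: wttlt
sbzh
iket
sxaam
hmgl
sww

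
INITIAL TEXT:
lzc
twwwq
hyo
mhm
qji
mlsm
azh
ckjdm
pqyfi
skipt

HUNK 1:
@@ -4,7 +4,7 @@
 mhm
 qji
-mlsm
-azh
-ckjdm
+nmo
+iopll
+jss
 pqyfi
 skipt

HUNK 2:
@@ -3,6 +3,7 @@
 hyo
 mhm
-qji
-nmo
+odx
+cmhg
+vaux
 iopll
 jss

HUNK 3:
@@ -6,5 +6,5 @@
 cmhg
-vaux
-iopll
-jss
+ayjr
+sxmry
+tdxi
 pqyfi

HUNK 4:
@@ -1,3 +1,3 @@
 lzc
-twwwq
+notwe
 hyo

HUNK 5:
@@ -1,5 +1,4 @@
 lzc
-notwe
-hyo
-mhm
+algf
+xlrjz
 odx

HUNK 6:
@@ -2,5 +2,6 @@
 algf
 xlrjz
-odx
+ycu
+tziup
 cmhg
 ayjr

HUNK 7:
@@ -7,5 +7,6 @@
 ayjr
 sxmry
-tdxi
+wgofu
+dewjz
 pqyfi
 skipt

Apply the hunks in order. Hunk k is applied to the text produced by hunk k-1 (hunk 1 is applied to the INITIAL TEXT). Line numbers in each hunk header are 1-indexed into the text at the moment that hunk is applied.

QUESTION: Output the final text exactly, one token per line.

Hunk 1: at line 4 remove [mlsm,azh,ckjdm] add [nmo,iopll,jss] -> 10 lines: lzc twwwq hyo mhm qji nmo iopll jss pqyfi skipt
Hunk 2: at line 3 remove [qji,nmo] add [odx,cmhg,vaux] -> 11 lines: lzc twwwq hyo mhm odx cmhg vaux iopll jss pqyfi skipt
Hunk 3: at line 6 remove [vaux,iopll,jss] add [ayjr,sxmry,tdxi] -> 11 lines: lzc twwwq hyo mhm odx cmhg ayjr sxmry tdxi pqyfi skipt
Hunk 4: at line 1 remove [twwwq] add [notwe] -> 11 lines: lzc notwe hyo mhm odx cmhg ayjr sxmry tdxi pqyfi skipt
Hunk 5: at line 1 remove [notwe,hyo,mhm] add [algf,xlrjz] -> 10 lines: lzc algf xlrjz odx cmhg ayjr sxmry tdxi pqyfi skipt
Hunk 6: at line 2 remove [odx] add [ycu,tziup] -> 11 lines: lzc algf xlrjz ycu tziup cmhg ayjr sxmry tdxi pqyfi skipt
Hunk 7: at line 7 remove [tdxi] add [wgofu,dewjz] -> 12 lines: lzc algf xlrjz ycu tziup cmhg ayjr sxmry wgofu dewjz pqyfi skipt

Answer: lzc
algf
xlrjz
ycu
tziup
cmhg
ayjr
sxmry
wgofu
dewjz
pqyfi
skipt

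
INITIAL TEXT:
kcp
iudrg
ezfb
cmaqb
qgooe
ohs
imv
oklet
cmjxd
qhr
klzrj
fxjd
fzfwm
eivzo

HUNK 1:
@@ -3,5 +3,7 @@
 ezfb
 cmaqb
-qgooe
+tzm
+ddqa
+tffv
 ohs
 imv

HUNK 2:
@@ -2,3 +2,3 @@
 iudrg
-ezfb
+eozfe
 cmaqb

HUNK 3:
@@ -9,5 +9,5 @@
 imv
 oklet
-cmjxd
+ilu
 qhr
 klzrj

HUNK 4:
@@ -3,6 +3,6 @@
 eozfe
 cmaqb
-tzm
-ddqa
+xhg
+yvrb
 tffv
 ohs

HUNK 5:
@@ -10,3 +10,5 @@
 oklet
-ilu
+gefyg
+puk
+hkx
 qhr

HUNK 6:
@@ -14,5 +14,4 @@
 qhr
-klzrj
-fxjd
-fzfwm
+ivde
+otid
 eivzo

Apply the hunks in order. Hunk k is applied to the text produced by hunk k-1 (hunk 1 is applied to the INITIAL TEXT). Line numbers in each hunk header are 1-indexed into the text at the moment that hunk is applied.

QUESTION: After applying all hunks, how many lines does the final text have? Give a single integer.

Hunk 1: at line 3 remove [qgooe] add [tzm,ddqa,tffv] -> 16 lines: kcp iudrg ezfb cmaqb tzm ddqa tffv ohs imv oklet cmjxd qhr klzrj fxjd fzfwm eivzo
Hunk 2: at line 2 remove [ezfb] add [eozfe] -> 16 lines: kcp iudrg eozfe cmaqb tzm ddqa tffv ohs imv oklet cmjxd qhr klzrj fxjd fzfwm eivzo
Hunk 3: at line 9 remove [cmjxd] add [ilu] -> 16 lines: kcp iudrg eozfe cmaqb tzm ddqa tffv ohs imv oklet ilu qhr klzrj fxjd fzfwm eivzo
Hunk 4: at line 3 remove [tzm,ddqa] add [xhg,yvrb] -> 16 lines: kcp iudrg eozfe cmaqb xhg yvrb tffv ohs imv oklet ilu qhr klzrj fxjd fzfwm eivzo
Hunk 5: at line 10 remove [ilu] add [gefyg,puk,hkx] -> 18 lines: kcp iudrg eozfe cmaqb xhg yvrb tffv ohs imv oklet gefyg puk hkx qhr klzrj fxjd fzfwm eivzo
Hunk 6: at line 14 remove [klzrj,fxjd,fzfwm] add [ivde,otid] -> 17 lines: kcp iudrg eozfe cmaqb xhg yvrb tffv ohs imv oklet gefyg puk hkx qhr ivde otid eivzo
Final line count: 17

Answer: 17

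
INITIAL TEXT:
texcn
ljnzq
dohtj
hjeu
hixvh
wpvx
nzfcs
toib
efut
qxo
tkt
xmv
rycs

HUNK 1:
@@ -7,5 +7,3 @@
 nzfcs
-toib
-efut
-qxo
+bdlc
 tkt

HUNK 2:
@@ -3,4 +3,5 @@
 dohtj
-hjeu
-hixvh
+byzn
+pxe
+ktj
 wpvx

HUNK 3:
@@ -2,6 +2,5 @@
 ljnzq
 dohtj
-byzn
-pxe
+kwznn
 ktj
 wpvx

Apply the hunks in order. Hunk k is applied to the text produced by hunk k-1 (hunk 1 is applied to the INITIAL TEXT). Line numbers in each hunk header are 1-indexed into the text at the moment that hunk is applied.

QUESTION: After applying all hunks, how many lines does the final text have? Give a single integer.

Hunk 1: at line 7 remove [toib,efut,qxo] add [bdlc] -> 11 lines: texcn ljnzq dohtj hjeu hixvh wpvx nzfcs bdlc tkt xmv rycs
Hunk 2: at line 3 remove [hjeu,hixvh] add [byzn,pxe,ktj] -> 12 lines: texcn ljnzq dohtj byzn pxe ktj wpvx nzfcs bdlc tkt xmv rycs
Hunk 3: at line 2 remove [byzn,pxe] add [kwznn] -> 11 lines: texcn ljnzq dohtj kwznn ktj wpvx nzfcs bdlc tkt xmv rycs
Final line count: 11

Answer: 11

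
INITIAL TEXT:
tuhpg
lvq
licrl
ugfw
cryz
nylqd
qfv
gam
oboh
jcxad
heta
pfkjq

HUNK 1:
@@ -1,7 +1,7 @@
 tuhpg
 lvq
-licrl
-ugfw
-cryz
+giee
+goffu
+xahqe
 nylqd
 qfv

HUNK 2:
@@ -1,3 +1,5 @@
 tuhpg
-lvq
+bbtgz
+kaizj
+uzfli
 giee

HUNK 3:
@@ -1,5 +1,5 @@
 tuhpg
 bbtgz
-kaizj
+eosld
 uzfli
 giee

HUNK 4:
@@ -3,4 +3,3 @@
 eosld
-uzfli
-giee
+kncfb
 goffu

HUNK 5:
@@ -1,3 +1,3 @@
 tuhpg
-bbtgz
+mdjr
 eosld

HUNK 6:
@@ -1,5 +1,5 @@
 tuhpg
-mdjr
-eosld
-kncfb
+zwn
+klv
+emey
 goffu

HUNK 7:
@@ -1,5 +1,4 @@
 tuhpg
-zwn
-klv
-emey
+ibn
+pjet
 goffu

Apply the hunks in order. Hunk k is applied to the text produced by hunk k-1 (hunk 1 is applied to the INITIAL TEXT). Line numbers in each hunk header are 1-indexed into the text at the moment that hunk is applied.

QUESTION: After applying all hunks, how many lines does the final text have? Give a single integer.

Hunk 1: at line 1 remove [licrl,ugfw,cryz] add [giee,goffu,xahqe] -> 12 lines: tuhpg lvq giee goffu xahqe nylqd qfv gam oboh jcxad heta pfkjq
Hunk 2: at line 1 remove [lvq] add [bbtgz,kaizj,uzfli] -> 14 lines: tuhpg bbtgz kaizj uzfli giee goffu xahqe nylqd qfv gam oboh jcxad heta pfkjq
Hunk 3: at line 1 remove [kaizj] add [eosld] -> 14 lines: tuhpg bbtgz eosld uzfli giee goffu xahqe nylqd qfv gam oboh jcxad heta pfkjq
Hunk 4: at line 3 remove [uzfli,giee] add [kncfb] -> 13 lines: tuhpg bbtgz eosld kncfb goffu xahqe nylqd qfv gam oboh jcxad heta pfkjq
Hunk 5: at line 1 remove [bbtgz] add [mdjr] -> 13 lines: tuhpg mdjr eosld kncfb goffu xahqe nylqd qfv gam oboh jcxad heta pfkjq
Hunk 6: at line 1 remove [mdjr,eosld,kncfb] add [zwn,klv,emey] -> 13 lines: tuhpg zwn klv emey goffu xahqe nylqd qfv gam oboh jcxad heta pfkjq
Hunk 7: at line 1 remove [zwn,klv,emey] add [ibn,pjet] -> 12 lines: tuhpg ibn pjet goffu xahqe nylqd qfv gam oboh jcxad heta pfkjq
Final line count: 12

Answer: 12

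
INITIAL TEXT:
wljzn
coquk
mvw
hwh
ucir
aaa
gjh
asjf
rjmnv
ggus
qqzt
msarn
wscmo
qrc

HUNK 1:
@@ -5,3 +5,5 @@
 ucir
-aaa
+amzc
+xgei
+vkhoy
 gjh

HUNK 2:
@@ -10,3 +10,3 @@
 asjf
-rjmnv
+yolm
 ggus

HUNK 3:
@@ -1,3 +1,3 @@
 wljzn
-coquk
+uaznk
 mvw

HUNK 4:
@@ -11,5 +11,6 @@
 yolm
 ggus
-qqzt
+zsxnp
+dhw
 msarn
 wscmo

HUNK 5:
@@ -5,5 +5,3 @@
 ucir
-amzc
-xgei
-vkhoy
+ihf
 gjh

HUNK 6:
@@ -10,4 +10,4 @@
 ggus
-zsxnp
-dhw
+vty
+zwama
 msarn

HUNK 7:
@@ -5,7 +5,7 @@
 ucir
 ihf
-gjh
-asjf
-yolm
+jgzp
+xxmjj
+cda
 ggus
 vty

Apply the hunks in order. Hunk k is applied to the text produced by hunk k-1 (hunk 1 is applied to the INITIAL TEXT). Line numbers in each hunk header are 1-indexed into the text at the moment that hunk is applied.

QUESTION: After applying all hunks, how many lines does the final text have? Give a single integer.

Answer: 15

Derivation:
Hunk 1: at line 5 remove [aaa] add [amzc,xgei,vkhoy] -> 16 lines: wljzn coquk mvw hwh ucir amzc xgei vkhoy gjh asjf rjmnv ggus qqzt msarn wscmo qrc
Hunk 2: at line 10 remove [rjmnv] add [yolm] -> 16 lines: wljzn coquk mvw hwh ucir amzc xgei vkhoy gjh asjf yolm ggus qqzt msarn wscmo qrc
Hunk 3: at line 1 remove [coquk] add [uaznk] -> 16 lines: wljzn uaznk mvw hwh ucir amzc xgei vkhoy gjh asjf yolm ggus qqzt msarn wscmo qrc
Hunk 4: at line 11 remove [qqzt] add [zsxnp,dhw] -> 17 lines: wljzn uaznk mvw hwh ucir amzc xgei vkhoy gjh asjf yolm ggus zsxnp dhw msarn wscmo qrc
Hunk 5: at line 5 remove [amzc,xgei,vkhoy] add [ihf] -> 15 lines: wljzn uaznk mvw hwh ucir ihf gjh asjf yolm ggus zsxnp dhw msarn wscmo qrc
Hunk 6: at line 10 remove [zsxnp,dhw] add [vty,zwama] -> 15 lines: wljzn uaznk mvw hwh ucir ihf gjh asjf yolm ggus vty zwama msarn wscmo qrc
Hunk 7: at line 5 remove [gjh,asjf,yolm] add [jgzp,xxmjj,cda] -> 15 lines: wljzn uaznk mvw hwh ucir ihf jgzp xxmjj cda ggus vty zwama msarn wscmo qrc
Final line count: 15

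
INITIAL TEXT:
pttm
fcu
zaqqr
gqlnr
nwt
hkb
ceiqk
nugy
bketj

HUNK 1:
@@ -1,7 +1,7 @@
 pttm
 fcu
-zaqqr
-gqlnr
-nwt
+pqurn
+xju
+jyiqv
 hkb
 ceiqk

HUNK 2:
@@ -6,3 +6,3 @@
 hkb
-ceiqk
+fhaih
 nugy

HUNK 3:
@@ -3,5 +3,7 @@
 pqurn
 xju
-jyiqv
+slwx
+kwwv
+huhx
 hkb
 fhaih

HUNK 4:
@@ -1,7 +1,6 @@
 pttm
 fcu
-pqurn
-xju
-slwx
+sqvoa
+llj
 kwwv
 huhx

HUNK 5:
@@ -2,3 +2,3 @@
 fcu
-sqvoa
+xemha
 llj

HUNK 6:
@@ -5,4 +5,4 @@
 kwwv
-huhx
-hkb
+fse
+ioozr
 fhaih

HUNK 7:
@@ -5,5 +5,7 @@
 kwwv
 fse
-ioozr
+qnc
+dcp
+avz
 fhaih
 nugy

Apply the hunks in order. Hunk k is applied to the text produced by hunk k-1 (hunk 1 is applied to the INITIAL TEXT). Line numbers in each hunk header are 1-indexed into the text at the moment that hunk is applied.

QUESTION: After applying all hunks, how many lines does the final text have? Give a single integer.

Answer: 12

Derivation:
Hunk 1: at line 1 remove [zaqqr,gqlnr,nwt] add [pqurn,xju,jyiqv] -> 9 lines: pttm fcu pqurn xju jyiqv hkb ceiqk nugy bketj
Hunk 2: at line 6 remove [ceiqk] add [fhaih] -> 9 lines: pttm fcu pqurn xju jyiqv hkb fhaih nugy bketj
Hunk 3: at line 3 remove [jyiqv] add [slwx,kwwv,huhx] -> 11 lines: pttm fcu pqurn xju slwx kwwv huhx hkb fhaih nugy bketj
Hunk 4: at line 1 remove [pqurn,xju,slwx] add [sqvoa,llj] -> 10 lines: pttm fcu sqvoa llj kwwv huhx hkb fhaih nugy bketj
Hunk 5: at line 2 remove [sqvoa] add [xemha] -> 10 lines: pttm fcu xemha llj kwwv huhx hkb fhaih nugy bketj
Hunk 6: at line 5 remove [huhx,hkb] add [fse,ioozr] -> 10 lines: pttm fcu xemha llj kwwv fse ioozr fhaih nugy bketj
Hunk 7: at line 5 remove [ioozr] add [qnc,dcp,avz] -> 12 lines: pttm fcu xemha llj kwwv fse qnc dcp avz fhaih nugy bketj
Final line count: 12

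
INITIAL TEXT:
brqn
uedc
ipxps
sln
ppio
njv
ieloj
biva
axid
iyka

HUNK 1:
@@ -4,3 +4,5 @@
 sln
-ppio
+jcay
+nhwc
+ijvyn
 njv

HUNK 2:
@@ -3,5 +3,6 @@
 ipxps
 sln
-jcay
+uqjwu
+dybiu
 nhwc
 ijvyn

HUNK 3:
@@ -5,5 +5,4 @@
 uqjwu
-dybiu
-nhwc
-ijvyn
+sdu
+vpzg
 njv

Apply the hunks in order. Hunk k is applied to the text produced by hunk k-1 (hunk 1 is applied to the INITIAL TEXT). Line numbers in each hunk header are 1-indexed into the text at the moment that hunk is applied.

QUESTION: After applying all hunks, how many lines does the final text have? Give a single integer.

Answer: 12

Derivation:
Hunk 1: at line 4 remove [ppio] add [jcay,nhwc,ijvyn] -> 12 lines: brqn uedc ipxps sln jcay nhwc ijvyn njv ieloj biva axid iyka
Hunk 2: at line 3 remove [jcay] add [uqjwu,dybiu] -> 13 lines: brqn uedc ipxps sln uqjwu dybiu nhwc ijvyn njv ieloj biva axid iyka
Hunk 3: at line 5 remove [dybiu,nhwc,ijvyn] add [sdu,vpzg] -> 12 lines: brqn uedc ipxps sln uqjwu sdu vpzg njv ieloj biva axid iyka
Final line count: 12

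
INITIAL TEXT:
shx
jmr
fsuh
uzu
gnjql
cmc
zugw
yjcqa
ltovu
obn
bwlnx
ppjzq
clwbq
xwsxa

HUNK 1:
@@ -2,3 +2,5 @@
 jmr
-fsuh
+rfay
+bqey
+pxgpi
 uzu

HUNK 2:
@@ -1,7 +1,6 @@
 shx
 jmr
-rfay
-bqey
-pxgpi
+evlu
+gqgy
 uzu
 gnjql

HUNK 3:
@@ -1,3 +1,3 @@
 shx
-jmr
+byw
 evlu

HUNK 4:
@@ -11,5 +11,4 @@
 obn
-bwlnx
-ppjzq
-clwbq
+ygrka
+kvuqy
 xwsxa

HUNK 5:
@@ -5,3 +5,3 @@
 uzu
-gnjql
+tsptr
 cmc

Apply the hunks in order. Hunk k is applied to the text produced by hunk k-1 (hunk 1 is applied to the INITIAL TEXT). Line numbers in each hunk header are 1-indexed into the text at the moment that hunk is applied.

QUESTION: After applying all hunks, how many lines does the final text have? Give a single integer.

Hunk 1: at line 2 remove [fsuh] add [rfay,bqey,pxgpi] -> 16 lines: shx jmr rfay bqey pxgpi uzu gnjql cmc zugw yjcqa ltovu obn bwlnx ppjzq clwbq xwsxa
Hunk 2: at line 1 remove [rfay,bqey,pxgpi] add [evlu,gqgy] -> 15 lines: shx jmr evlu gqgy uzu gnjql cmc zugw yjcqa ltovu obn bwlnx ppjzq clwbq xwsxa
Hunk 3: at line 1 remove [jmr] add [byw] -> 15 lines: shx byw evlu gqgy uzu gnjql cmc zugw yjcqa ltovu obn bwlnx ppjzq clwbq xwsxa
Hunk 4: at line 11 remove [bwlnx,ppjzq,clwbq] add [ygrka,kvuqy] -> 14 lines: shx byw evlu gqgy uzu gnjql cmc zugw yjcqa ltovu obn ygrka kvuqy xwsxa
Hunk 5: at line 5 remove [gnjql] add [tsptr] -> 14 lines: shx byw evlu gqgy uzu tsptr cmc zugw yjcqa ltovu obn ygrka kvuqy xwsxa
Final line count: 14

Answer: 14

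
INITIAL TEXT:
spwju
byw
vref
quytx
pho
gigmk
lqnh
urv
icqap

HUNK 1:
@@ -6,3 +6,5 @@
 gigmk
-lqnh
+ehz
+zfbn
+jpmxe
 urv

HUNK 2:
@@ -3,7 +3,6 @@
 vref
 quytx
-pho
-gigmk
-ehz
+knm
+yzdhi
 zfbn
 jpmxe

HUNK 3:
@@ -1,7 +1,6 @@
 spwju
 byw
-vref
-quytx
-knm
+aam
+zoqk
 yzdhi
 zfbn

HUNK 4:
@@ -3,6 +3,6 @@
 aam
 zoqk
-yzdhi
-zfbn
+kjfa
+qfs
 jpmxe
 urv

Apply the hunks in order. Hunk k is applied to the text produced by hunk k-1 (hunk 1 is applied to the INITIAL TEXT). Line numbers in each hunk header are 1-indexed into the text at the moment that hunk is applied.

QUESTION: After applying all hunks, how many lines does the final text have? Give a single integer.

Hunk 1: at line 6 remove [lqnh] add [ehz,zfbn,jpmxe] -> 11 lines: spwju byw vref quytx pho gigmk ehz zfbn jpmxe urv icqap
Hunk 2: at line 3 remove [pho,gigmk,ehz] add [knm,yzdhi] -> 10 lines: spwju byw vref quytx knm yzdhi zfbn jpmxe urv icqap
Hunk 3: at line 1 remove [vref,quytx,knm] add [aam,zoqk] -> 9 lines: spwju byw aam zoqk yzdhi zfbn jpmxe urv icqap
Hunk 4: at line 3 remove [yzdhi,zfbn] add [kjfa,qfs] -> 9 lines: spwju byw aam zoqk kjfa qfs jpmxe urv icqap
Final line count: 9

Answer: 9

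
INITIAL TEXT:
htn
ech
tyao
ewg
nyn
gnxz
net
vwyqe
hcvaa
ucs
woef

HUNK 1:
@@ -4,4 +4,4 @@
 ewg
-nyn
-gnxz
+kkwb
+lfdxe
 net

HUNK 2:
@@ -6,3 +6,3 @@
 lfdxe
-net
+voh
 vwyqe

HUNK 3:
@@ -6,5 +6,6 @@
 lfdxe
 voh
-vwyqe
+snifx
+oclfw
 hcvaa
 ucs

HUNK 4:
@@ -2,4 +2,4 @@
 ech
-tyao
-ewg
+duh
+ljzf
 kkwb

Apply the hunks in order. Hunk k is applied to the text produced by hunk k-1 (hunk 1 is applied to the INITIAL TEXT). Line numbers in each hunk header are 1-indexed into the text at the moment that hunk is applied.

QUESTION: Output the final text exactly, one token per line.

Hunk 1: at line 4 remove [nyn,gnxz] add [kkwb,lfdxe] -> 11 lines: htn ech tyao ewg kkwb lfdxe net vwyqe hcvaa ucs woef
Hunk 2: at line 6 remove [net] add [voh] -> 11 lines: htn ech tyao ewg kkwb lfdxe voh vwyqe hcvaa ucs woef
Hunk 3: at line 6 remove [vwyqe] add [snifx,oclfw] -> 12 lines: htn ech tyao ewg kkwb lfdxe voh snifx oclfw hcvaa ucs woef
Hunk 4: at line 2 remove [tyao,ewg] add [duh,ljzf] -> 12 lines: htn ech duh ljzf kkwb lfdxe voh snifx oclfw hcvaa ucs woef

Answer: htn
ech
duh
ljzf
kkwb
lfdxe
voh
snifx
oclfw
hcvaa
ucs
woef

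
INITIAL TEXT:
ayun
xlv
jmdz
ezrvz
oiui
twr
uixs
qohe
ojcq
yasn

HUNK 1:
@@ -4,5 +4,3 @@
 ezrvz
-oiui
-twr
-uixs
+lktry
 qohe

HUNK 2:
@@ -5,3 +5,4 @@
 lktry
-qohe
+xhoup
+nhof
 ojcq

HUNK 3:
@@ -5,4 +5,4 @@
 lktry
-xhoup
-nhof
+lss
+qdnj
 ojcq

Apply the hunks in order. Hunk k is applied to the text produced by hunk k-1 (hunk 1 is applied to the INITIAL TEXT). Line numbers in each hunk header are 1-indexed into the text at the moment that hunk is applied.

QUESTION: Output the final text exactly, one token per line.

Hunk 1: at line 4 remove [oiui,twr,uixs] add [lktry] -> 8 lines: ayun xlv jmdz ezrvz lktry qohe ojcq yasn
Hunk 2: at line 5 remove [qohe] add [xhoup,nhof] -> 9 lines: ayun xlv jmdz ezrvz lktry xhoup nhof ojcq yasn
Hunk 3: at line 5 remove [xhoup,nhof] add [lss,qdnj] -> 9 lines: ayun xlv jmdz ezrvz lktry lss qdnj ojcq yasn

Answer: ayun
xlv
jmdz
ezrvz
lktry
lss
qdnj
ojcq
yasn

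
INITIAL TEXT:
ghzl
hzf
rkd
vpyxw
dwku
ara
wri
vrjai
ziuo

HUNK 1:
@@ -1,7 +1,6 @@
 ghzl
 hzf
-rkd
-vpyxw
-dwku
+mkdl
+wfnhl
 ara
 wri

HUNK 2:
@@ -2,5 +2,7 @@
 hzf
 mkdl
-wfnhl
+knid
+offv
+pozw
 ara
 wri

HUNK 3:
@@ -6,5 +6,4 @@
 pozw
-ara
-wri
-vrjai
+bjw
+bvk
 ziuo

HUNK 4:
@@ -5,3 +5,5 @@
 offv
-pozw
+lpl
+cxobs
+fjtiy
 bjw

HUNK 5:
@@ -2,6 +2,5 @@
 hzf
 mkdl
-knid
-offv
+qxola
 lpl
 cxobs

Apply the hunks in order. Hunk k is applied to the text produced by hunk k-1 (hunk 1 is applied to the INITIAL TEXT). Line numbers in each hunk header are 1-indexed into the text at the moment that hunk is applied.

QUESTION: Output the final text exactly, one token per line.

Answer: ghzl
hzf
mkdl
qxola
lpl
cxobs
fjtiy
bjw
bvk
ziuo

Derivation:
Hunk 1: at line 1 remove [rkd,vpyxw,dwku] add [mkdl,wfnhl] -> 8 lines: ghzl hzf mkdl wfnhl ara wri vrjai ziuo
Hunk 2: at line 2 remove [wfnhl] add [knid,offv,pozw] -> 10 lines: ghzl hzf mkdl knid offv pozw ara wri vrjai ziuo
Hunk 3: at line 6 remove [ara,wri,vrjai] add [bjw,bvk] -> 9 lines: ghzl hzf mkdl knid offv pozw bjw bvk ziuo
Hunk 4: at line 5 remove [pozw] add [lpl,cxobs,fjtiy] -> 11 lines: ghzl hzf mkdl knid offv lpl cxobs fjtiy bjw bvk ziuo
Hunk 5: at line 2 remove [knid,offv] add [qxola] -> 10 lines: ghzl hzf mkdl qxola lpl cxobs fjtiy bjw bvk ziuo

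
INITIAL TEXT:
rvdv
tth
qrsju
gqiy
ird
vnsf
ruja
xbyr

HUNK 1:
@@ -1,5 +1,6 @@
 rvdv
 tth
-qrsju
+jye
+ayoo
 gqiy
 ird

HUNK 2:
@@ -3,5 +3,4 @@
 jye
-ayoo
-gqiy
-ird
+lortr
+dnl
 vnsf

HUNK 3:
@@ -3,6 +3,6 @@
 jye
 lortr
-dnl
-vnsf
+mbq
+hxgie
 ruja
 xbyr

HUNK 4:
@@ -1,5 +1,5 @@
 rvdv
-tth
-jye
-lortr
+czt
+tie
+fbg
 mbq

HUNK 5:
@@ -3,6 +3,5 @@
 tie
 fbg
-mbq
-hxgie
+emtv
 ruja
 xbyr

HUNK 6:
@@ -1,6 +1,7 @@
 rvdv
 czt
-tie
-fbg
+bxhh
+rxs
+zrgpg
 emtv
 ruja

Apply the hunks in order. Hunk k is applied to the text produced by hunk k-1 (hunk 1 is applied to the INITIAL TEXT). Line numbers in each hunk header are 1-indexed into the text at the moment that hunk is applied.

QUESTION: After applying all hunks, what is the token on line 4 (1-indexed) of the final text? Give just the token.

Answer: rxs

Derivation:
Hunk 1: at line 1 remove [qrsju] add [jye,ayoo] -> 9 lines: rvdv tth jye ayoo gqiy ird vnsf ruja xbyr
Hunk 2: at line 3 remove [ayoo,gqiy,ird] add [lortr,dnl] -> 8 lines: rvdv tth jye lortr dnl vnsf ruja xbyr
Hunk 3: at line 3 remove [dnl,vnsf] add [mbq,hxgie] -> 8 lines: rvdv tth jye lortr mbq hxgie ruja xbyr
Hunk 4: at line 1 remove [tth,jye,lortr] add [czt,tie,fbg] -> 8 lines: rvdv czt tie fbg mbq hxgie ruja xbyr
Hunk 5: at line 3 remove [mbq,hxgie] add [emtv] -> 7 lines: rvdv czt tie fbg emtv ruja xbyr
Hunk 6: at line 1 remove [tie,fbg] add [bxhh,rxs,zrgpg] -> 8 lines: rvdv czt bxhh rxs zrgpg emtv ruja xbyr
Final line 4: rxs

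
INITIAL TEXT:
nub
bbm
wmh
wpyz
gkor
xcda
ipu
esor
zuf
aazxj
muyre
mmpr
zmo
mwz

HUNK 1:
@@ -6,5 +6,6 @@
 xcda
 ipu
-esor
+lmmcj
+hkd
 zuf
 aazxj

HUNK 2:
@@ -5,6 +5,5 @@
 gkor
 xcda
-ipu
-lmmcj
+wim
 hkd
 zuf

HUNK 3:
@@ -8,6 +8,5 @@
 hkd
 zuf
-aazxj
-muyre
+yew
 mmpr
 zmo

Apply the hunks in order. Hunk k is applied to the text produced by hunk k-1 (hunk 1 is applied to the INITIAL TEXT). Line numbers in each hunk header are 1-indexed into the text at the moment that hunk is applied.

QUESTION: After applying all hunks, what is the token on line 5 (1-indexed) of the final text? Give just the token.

Hunk 1: at line 6 remove [esor] add [lmmcj,hkd] -> 15 lines: nub bbm wmh wpyz gkor xcda ipu lmmcj hkd zuf aazxj muyre mmpr zmo mwz
Hunk 2: at line 5 remove [ipu,lmmcj] add [wim] -> 14 lines: nub bbm wmh wpyz gkor xcda wim hkd zuf aazxj muyre mmpr zmo mwz
Hunk 3: at line 8 remove [aazxj,muyre] add [yew] -> 13 lines: nub bbm wmh wpyz gkor xcda wim hkd zuf yew mmpr zmo mwz
Final line 5: gkor

Answer: gkor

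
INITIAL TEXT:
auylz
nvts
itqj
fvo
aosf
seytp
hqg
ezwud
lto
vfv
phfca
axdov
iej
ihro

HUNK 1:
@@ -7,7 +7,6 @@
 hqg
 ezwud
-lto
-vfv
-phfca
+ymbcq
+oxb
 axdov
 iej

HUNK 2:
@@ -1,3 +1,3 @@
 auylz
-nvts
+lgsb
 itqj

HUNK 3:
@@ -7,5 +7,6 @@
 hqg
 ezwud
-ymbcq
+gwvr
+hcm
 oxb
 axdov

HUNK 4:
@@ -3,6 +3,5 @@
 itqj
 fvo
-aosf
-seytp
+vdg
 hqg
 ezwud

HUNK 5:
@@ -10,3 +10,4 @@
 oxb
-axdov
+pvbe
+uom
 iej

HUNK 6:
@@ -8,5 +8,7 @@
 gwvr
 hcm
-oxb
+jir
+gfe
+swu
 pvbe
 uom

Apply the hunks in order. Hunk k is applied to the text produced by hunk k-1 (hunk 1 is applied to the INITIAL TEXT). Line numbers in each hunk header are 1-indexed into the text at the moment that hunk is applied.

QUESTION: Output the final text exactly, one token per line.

Hunk 1: at line 7 remove [lto,vfv,phfca] add [ymbcq,oxb] -> 13 lines: auylz nvts itqj fvo aosf seytp hqg ezwud ymbcq oxb axdov iej ihro
Hunk 2: at line 1 remove [nvts] add [lgsb] -> 13 lines: auylz lgsb itqj fvo aosf seytp hqg ezwud ymbcq oxb axdov iej ihro
Hunk 3: at line 7 remove [ymbcq] add [gwvr,hcm] -> 14 lines: auylz lgsb itqj fvo aosf seytp hqg ezwud gwvr hcm oxb axdov iej ihro
Hunk 4: at line 3 remove [aosf,seytp] add [vdg] -> 13 lines: auylz lgsb itqj fvo vdg hqg ezwud gwvr hcm oxb axdov iej ihro
Hunk 5: at line 10 remove [axdov] add [pvbe,uom] -> 14 lines: auylz lgsb itqj fvo vdg hqg ezwud gwvr hcm oxb pvbe uom iej ihro
Hunk 6: at line 8 remove [oxb] add [jir,gfe,swu] -> 16 lines: auylz lgsb itqj fvo vdg hqg ezwud gwvr hcm jir gfe swu pvbe uom iej ihro

Answer: auylz
lgsb
itqj
fvo
vdg
hqg
ezwud
gwvr
hcm
jir
gfe
swu
pvbe
uom
iej
ihro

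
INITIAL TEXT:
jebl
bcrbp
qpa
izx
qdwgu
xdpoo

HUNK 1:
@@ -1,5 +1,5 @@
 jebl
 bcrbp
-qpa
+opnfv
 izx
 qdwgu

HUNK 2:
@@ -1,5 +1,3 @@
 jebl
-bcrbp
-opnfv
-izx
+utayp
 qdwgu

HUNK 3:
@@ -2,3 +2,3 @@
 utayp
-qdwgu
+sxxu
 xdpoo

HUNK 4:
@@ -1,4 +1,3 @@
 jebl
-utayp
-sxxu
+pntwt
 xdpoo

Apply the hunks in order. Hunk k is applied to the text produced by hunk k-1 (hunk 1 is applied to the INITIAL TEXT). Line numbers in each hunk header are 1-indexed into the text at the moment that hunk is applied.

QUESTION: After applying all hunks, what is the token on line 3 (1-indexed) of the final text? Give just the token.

Answer: xdpoo

Derivation:
Hunk 1: at line 1 remove [qpa] add [opnfv] -> 6 lines: jebl bcrbp opnfv izx qdwgu xdpoo
Hunk 2: at line 1 remove [bcrbp,opnfv,izx] add [utayp] -> 4 lines: jebl utayp qdwgu xdpoo
Hunk 3: at line 2 remove [qdwgu] add [sxxu] -> 4 lines: jebl utayp sxxu xdpoo
Hunk 4: at line 1 remove [utayp,sxxu] add [pntwt] -> 3 lines: jebl pntwt xdpoo
Final line 3: xdpoo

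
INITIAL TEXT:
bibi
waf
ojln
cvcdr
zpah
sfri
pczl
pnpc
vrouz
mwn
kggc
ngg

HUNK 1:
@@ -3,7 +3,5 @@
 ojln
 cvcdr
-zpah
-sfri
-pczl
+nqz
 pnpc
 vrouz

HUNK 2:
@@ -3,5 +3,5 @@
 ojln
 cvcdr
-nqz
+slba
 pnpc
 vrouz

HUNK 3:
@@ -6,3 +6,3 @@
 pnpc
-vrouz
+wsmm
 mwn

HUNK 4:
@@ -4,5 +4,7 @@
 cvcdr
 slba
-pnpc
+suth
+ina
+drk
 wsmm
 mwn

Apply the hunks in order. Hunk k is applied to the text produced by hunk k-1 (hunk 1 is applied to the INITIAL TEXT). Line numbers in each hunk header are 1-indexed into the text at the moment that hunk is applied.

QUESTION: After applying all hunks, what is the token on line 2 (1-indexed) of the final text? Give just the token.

Hunk 1: at line 3 remove [zpah,sfri,pczl] add [nqz] -> 10 lines: bibi waf ojln cvcdr nqz pnpc vrouz mwn kggc ngg
Hunk 2: at line 3 remove [nqz] add [slba] -> 10 lines: bibi waf ojln cvcdr slba pnpc vrouz mwn kggc ngg
Hunk 3: at line 6 remove [vrouz] add [wsmm] -> 10 lines: bibi waf ojln cvcdr slba pnpc wsmm mwn kggc ngg
Hunk 4: at line 4 remove [pnpc] add [suth,ina,drk] -> 12 lines: bibi waf ojln cvcdr slba suth ina drk wsmm mwn kggc ngg
Final line 2: waf

Answer: waf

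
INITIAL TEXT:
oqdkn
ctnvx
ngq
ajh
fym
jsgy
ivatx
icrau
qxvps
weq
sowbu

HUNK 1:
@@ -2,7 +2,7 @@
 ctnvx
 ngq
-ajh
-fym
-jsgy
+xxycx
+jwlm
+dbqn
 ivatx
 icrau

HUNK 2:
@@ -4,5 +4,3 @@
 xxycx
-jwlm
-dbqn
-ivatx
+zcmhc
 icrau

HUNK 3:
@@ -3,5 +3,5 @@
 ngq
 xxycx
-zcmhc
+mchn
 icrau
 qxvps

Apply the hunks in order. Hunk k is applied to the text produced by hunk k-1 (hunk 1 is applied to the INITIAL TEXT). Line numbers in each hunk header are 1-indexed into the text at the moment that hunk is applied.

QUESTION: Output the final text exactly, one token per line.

Answer: oqdkn
ctnvx
ngq
xxycx
mchn
icrau
qxvps
weq
sowbu

Derivation:
Hunk 1: at line 2 remove [ajh,fym,jsgy] add [xxycx,jwlm,dbqn] -> 11 lines: oqdkn ctnvx ngq xxycx jwlm dbqn ivatx icrau qxvps weq sowbu
Hunk 2: at line 4 remove [jwlm,dbqn,ivatx] add [zcmhc] -> 9 lines: oqdkn ctnvx ngq xxycx zcmhc icrau qxvps weq sowbu
Hunk 3: at line 3 remove [zcmhc] add [mchn] -> 9 lines: oqdkn ctnvx ngq xxycx mchn icrau qxvps weq sowbu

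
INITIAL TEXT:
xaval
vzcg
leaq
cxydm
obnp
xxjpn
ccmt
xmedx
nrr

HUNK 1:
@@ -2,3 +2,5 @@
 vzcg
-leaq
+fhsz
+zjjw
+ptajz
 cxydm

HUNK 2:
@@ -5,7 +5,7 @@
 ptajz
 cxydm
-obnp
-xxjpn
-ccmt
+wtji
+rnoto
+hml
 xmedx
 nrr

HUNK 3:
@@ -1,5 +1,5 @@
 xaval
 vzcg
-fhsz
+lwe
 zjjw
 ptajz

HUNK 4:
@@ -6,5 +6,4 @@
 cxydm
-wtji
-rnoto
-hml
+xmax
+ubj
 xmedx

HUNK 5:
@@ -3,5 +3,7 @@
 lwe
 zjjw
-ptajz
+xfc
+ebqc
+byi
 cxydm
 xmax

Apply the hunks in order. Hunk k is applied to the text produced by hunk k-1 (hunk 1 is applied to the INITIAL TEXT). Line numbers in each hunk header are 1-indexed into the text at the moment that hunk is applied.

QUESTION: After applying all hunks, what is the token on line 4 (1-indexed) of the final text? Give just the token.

Answer: zjjw

Derivation:
Hunk 1: at line 2 remove [leaq] add [fhsz,zjjw,ptajz] -> 11 lines: xaval vzcg fhsz zjjw ptajz cxydm obnp xxjpn ccmt xmedx nrr
Hunk 2: at line 5 remove [obnp,xxjpn,ccmt] add [wtji,rnoto,hml] -> 11 lines: xaval vzcg fhsz zjjw ptajz cxydm wtji rnoto hml xmedx nrr
Hunk 3: at line 1 remove [fhsz] add [lwe] -> 11 lines: xaval vzcg lwe zjjw ptajz cxydm wtji rnoto hml xmedx nrr
Hunk 4: at line 6 remove [wtji,rnoto,hml] add [xmax,ubj] -> 10 lines: xaval vzcg lwe zjjw ptajz cxydm xmax ubj xmedx nrr
Hunk 5: at line 3 remove [ptajz] add [xfc,ebqc,byi] -> 12 lines: xaval vzcg lwe zjjw xfc ebqc byi cxydm xmax ubj xmedx nrr
Final line 4: zjjw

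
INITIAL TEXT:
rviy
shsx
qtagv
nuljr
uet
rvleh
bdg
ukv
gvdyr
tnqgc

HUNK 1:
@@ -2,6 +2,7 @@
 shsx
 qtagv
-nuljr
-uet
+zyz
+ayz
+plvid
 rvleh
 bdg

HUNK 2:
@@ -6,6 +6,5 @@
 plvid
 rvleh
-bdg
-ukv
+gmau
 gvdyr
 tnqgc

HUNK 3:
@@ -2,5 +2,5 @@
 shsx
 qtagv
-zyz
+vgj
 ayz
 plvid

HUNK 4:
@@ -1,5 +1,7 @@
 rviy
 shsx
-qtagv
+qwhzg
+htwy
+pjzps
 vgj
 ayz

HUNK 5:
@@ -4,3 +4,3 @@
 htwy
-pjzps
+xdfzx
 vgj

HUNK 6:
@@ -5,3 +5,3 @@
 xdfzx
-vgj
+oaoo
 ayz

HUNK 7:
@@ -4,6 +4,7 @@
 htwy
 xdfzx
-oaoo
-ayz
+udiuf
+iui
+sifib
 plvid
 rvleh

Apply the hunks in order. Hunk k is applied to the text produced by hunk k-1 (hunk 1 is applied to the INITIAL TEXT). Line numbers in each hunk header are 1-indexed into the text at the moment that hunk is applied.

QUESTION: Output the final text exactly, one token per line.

Answer: rviy
shsx
qwhzg
htwy
xdfzx
udiuf
iui
sifib
plvid
rvleh
gmau
gvdyr
tnqgc

Derivation:
Hunk 1: at line 2 remove [nuljr,uet] add [zyz,ayz,plvid] -> 11 lines: rviy shsx qtagv zyz ayz plvid rvleh bdg ukv gvdyr tnqgc
Hunk 2: at line 6 remove [bdg,ukv] add [gmau] -> 10 lines: rviy shsx qtagv zyz ayz plvid rvleh gmau gvdyr tnqgc
Hunk 3: at line 2 remove [zyz] add [vgj] -> 10 lines: rviy shsx qtagv vgj ayz plvid rvleh gmau gvdyr tnqgc
Hunk 4: at line 1 remove [qtagv] add [qwhzg,htwy,pjzps] -> 12 lines: rviy shsx qwhzg htwy pjzps vgj ayz plvid rvleh gmau gvdyr tnqgc
Hunk 5: at line 4 remove [pjzps] add [xdfzx] -> 12 lines: rviy shsx qwhzg htwy xdfzx vgj ayz plvid rvleh gmau gvdyr tnqgc
Hunk 6: at line 5 remove [vgj] add [oaoo] -> 12 lines: rviy shsx qwhzg htwy xdfzx oaoo ayz plvid rvleh gmau gvdyr tnqgc
Hunk 7: at line 4 remove [oaoo,ayz] add [udiuf,iui,sifib] -> 13 lines: rviy shsx qwhzg htwy xdfzx udiuf iui sifib plvid rvleh gmau gvdyr tnqgc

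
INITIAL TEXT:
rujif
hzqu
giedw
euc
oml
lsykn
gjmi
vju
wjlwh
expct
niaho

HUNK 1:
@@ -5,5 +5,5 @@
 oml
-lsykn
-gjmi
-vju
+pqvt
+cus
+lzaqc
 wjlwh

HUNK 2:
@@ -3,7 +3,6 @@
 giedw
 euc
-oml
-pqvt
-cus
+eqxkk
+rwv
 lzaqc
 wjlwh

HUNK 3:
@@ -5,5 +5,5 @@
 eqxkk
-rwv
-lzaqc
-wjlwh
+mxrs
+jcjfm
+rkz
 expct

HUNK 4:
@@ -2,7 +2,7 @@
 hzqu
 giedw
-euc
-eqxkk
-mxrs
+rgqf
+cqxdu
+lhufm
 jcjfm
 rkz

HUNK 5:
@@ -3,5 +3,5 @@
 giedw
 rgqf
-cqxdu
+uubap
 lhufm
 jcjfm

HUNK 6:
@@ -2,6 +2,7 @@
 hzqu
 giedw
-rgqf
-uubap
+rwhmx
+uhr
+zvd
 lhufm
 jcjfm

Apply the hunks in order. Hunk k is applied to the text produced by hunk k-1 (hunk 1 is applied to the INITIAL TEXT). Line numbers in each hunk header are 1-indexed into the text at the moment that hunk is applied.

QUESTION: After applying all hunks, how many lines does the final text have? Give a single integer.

Answer: 11

Derivation:
Hunk 1: at line 5 remove [lsykn,gjmi,vju] add [pqvt,cus,lzaqc] -> 11 lines: rujif hzqu giedw euc oml pqvt cus lzaqc wjlwh expct niaho
Hunk 2: at line 3 remove [oml,pqvt,cus] add [eqxkk,rwv] -> 10 lines: rujif hzqu giedw euc eqxkk rwv lzaqc wjlwh expct niaho
Hunk 3: at line 5 remove [rwv,lzaqc,wjlwh] add [mxrs,jcjfm,rkz] -> 10 lines: rujif hzqu giedw euc eqxkk mxrs jcjfm rkz expct niaho
Hunk 4: at line 2 remove [euc,eqxkk,mxrs] add [rgqf,cqxdu,lhufm] -> 10 lines: rujif hzqu giedw rgqf cqxdu lhufm jcjfm rkz expct niaho
Hunk 5: at line 3 remove [cqxdu] add [uubap] -> 10 lines: rujif hzqu giedw rgqf uubap lhufm jcjfm rkz expct niaho
Hunk 6: at line 2 remove [rgqf,uubap] add [rwhmx,uhr,zvd] -> 11 lines: rujif hzqu giedw rwhmx uhr zvd lhufm jcjfm rkz expct niaho
Final line count: 11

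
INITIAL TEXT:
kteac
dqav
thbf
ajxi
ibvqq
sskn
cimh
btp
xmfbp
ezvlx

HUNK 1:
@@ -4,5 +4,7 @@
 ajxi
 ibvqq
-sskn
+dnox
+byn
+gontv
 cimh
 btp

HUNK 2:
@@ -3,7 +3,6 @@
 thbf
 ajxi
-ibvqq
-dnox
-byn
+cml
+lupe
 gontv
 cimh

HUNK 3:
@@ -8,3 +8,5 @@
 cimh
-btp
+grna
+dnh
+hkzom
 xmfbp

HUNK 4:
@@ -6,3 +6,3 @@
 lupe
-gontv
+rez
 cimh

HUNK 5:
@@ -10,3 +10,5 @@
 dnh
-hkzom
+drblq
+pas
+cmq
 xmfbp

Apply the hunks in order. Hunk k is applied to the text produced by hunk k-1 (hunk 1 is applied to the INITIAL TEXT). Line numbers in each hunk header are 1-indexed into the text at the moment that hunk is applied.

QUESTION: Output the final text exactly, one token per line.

Answer: kteac
dqav
thbf
ajxi
cml
lupe
rez
cimh
grna
dnh
drblq
pas
cmq
xmfbp
ezvlx

Derivation:
Hunk 1: at line 4 remove [sskn] add [dnox,byn,gontv] -> 12 lines: kteac dqav thbf ajxi ibvqq dnox byn gontv cimh btp xmfbp ezvlx
Hunk 2: at line 3 remove [ibvqq,dnox,byn] add [cml,lupe] -> 11 lines: kteac dqav thbf ajxi cml lupe gontv cimh btp xmfbp ezvlx
Hunk 3: at line 8 remove [btp] add [grna,dnh,hkzom] -> 13 lines: kteac dqav thbf ajxi cml lupe gontv cimh grna dnh hkzom xmfbp ezvlx
Hunk 4: at line 6 remove [gontv] add [rez] -> 13 lines: kteac dqav thbf ajxi cml lupe rez cimh grna dnh hkzom xmfbp ezvlx
Hunk 5: at line 10 remove [hkzom] add [drblq,pas,cmq] -> 15 lines: kteac dqav thbf ajxi cml lupe rez cimh grna dnh drblq pas cmq xmfbp ezvlx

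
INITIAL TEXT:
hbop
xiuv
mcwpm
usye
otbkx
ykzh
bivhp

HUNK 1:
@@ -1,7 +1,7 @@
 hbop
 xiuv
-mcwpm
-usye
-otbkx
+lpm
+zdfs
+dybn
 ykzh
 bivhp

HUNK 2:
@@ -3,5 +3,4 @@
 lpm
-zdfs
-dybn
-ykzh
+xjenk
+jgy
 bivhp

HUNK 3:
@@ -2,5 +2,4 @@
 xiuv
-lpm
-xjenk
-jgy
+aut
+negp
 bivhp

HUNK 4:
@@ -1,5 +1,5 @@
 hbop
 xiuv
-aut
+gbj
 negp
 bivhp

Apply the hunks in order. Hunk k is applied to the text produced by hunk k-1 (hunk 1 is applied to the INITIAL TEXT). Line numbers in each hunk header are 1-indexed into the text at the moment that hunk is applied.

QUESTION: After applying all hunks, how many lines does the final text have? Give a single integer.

Answer: 5

Derivation:
Hunk 1: at line 1 remove [mcwpm,usye,otbkx] add [lpm,zdfs,dybn] -> 7 lines: hbop xiuv lpm zdfs dybn ykzh bivhp
Hunk 2: at line 3 remove [zdfs,dybn,ykzh] add [xjenk,jgy] -> 6 lines: hbop xiuv lpm xjenk jgy bivhp
Hunk 3: at line 2 remove [lpm,xjenk,jgy] add [aut,negp] -> 5 lines: hbop xiuv aut negp bivhp
Hunk 4: at line 1 remove [aut] add [gbj] -> 5 lines: hbop xiuv gbj negp bivhp
Final line count: 5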